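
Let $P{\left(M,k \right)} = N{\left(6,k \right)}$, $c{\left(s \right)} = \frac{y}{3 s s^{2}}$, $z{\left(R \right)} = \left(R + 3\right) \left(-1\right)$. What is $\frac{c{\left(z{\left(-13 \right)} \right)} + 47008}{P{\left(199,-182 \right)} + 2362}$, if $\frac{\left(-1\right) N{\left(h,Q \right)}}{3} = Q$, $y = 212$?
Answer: $\frac{35256053}{2181000} \approx 16.165$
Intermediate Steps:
$z{\left(R \right)} = -3 - R$ ($z{\left(R \right)} = \left(3 + R\right) \left(-1\right) = -3 - R$)
$N{\left(h,Q \right)} = - 3 Q$
$c{\left(s \right)} = \frac{212}{3 s^{3}}$ ($c{\left(s \right)} = \frac{212}{3 s s^{2}} = \frac{212}{3 s^{3}}$)
$P{\left(M,k \right)} = - 3 k$
$\frac{c{\left(z{\left(-13 \right)} \right)} + 47008}{P{\left(199,-182 \right)} + 2362} = \frac{\frac{212}{3 \left(-3 - -13\right)^{3}} + 47008}{\left(-3\right) \left(-182\right) + 2362} = \frac{\frac{212}{3 \left(-3 + 13\right)^{3}} + 47008}{546 + 2362} = \frac{\frac{212}{3 \cdot 1000} + 47008}{2908} = \left(\frac{212}{3} \cdot \frac{1}{1000} + 47008\right) \frac{1}{2908} = \left(\frac{53}{750} + 47008\right) \frac{1}{2908} = \frac{35256053}{750} \cdot \frac{1}{2908} = \frac{35256053}{2181000}$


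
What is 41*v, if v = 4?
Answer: 164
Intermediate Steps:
41*v = 41*4 = 164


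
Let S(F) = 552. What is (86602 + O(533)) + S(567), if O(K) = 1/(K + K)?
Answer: 92906165/1066 ≈ 87154.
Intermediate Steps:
O(K) = 1/(2*K)
(86602 + O(533)) + S(567) = (86602 + (1/2)/533) + 552 = (86602 + (1/2)*(1/533)) + 552 = (86602 + 1/1066) + 552 = 92317733/1066 + 552 = 92906165/1066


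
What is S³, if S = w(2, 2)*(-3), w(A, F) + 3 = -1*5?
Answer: 13824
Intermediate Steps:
w(A, F) = -8 (w(A, F) = -3 - 1*5 = -3 - 5 = -8)
S = 24 (S = -8*(-3) = 24)
S³ = 24³ = 13824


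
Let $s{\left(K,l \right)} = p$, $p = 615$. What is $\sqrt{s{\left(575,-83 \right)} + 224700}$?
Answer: $3 \sqrt{25035} \approx 474.67$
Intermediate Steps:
$s{\left(K,l \right)} = 615$
$\sqrt{s{\left(575,-83 \right)} + 224700} = \sqrt{615 + 224700} = \sqrt{225315} = 3 \sqrt{25035}$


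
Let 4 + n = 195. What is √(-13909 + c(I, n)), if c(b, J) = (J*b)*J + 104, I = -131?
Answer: 4*I*√299551 ≈ 2189.3*I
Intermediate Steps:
n = 191 (n = -4 + 195 = 191)
c(b, J) = 104 + b*J² (c(b, J) = b*J² + 104 = 104 + b*J²)
√(-13909 + c(I, n)) = √(-13909 + (104 - 131*191²)) = √(-13909 + (104 - 131*36481)) = √(-13909 + (104 - 4779011)) = √(-13909 - 4778907) = √(-4792816) = 4*I*√299551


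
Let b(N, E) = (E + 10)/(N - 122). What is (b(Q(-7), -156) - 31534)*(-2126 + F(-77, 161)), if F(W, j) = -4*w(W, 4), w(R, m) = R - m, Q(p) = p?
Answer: 7330067480/129 ≈ 5.6822e+7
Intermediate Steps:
b(N, E) = (10 + E)/(-122 + N)
F(W, j) = 16 - 4*W (F(W, j) = -4*(W - 1*4) = -4*(W - 4) = -4*(-4 + W) = 16 - 4*W)
(b(Q(-7), -156) - 31534)*(-2126 + F(-77, 161)) = ((10 - 156)/(-122 - 7) - 31534)*(-2126 + (16 - 4*(-77))) = (-146/(-129) - 31534)*(-2126 + (16 + 308)) = (-1/129*(-146) - 31534)*(-2126 + 324) = (146/129 - 31534)*(-1802) = -4067740/129*(-1802) = 7330067480/129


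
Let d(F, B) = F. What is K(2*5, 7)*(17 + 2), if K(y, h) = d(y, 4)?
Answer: 190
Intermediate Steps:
K(y, h) = y
K(2*5, 7)*(17 + 2) = (2*5)*(17 + 2) = 10*19 = 190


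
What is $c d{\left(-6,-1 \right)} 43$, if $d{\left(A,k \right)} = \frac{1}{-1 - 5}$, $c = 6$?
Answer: $-43$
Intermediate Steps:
$d{\left(A,k \right)} = - \frac{1}{6}$ ($d{\left(A,k \right)} = \frac{1}{-6} = - \frac{1}{6}$)
$c d{\left(-6,-1 \right)} 43 = 6 \left(- \frac{1}{6}\right) 43 = \left(-1\right) 43 = -43$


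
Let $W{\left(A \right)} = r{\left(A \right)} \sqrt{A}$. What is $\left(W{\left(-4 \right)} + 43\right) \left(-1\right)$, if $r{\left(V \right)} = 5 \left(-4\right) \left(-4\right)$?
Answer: $-43 - 160 i \approx -43.0 - 160.0 i$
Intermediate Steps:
$r{\left(V \right)} = 80$ ($r{\left(V \right)} = \left(-20\right) \left(-4\right) = 80$)
$W{\left(A \right)} = 80 \sqrt{A}$
$\left(W{\left(-4 \right)} + 43\right) \left(-1\right) = \left(80 \sqrt{-4} + 43\right) \left(-1\right) = \left(80 \cdot 2 i + 43\right) \left(-1\right) = \left(160 i + 43\right) \left(-1\right) = \left(43 + 160 i\right) \left(-1\right) = -43 - 160 i$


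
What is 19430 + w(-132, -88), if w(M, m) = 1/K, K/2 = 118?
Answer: 4585481/236 ≈ 19430.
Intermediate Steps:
K = 236 (K = 2*118 = 236)
w(M, m) = 1/236
19430 + w(-132, -88) = 19430 + 1/236 = 4585481/236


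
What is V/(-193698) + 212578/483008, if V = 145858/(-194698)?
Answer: 1002117792532597/2276936734804704 ≈ 0.44012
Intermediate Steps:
V = -72929/97349 (V = 145858*(-1/194698) = -72929/97349 ≈ -0.74915)
V/(-193698) + 212578/483008 = -72929/97349/(-193698) + 212578/483008 = -72929/97349*(-1/193698) + 212578*(1/483008) = 72929/18856306602 + 106289/241504 = 1002117792532597/2276936734804704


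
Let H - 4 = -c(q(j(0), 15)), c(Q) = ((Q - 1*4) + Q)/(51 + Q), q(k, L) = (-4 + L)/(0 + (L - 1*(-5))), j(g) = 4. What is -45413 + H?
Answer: -46816621/1031 ≈ -45409.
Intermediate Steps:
q(k, L) = (-4 + L)/(5 + L) (q(k, L) = (-4 + L)/(0 + (L + 5)) = (-4 + L)/(0 + (5 + L)) = (-4 + L)/(5 + L))
c(Q) = (-4 + 2*Q)/(51 + Q) (c(Q) = ((Q - 4) + Q)/(51 + Q) = ((-4 + Q) + Q)/(51 + Q) = (-4 + 2*Q)/(51 + Q))
H = 4182/1031 (H = 4 - 2*(-2 + (-4 + 15)/(5 + 15))/(51 + (-4 + 15)/(5 + 15)) = 4 - 2*(-2 + 11/20)/(51 + 11/20) = 4 - 2*(-29)/(1031/20*20) = 4 - 2*20*(-29)/(1031*20) = 4 - 1*(-58/1031) = 4 + 58/1031 = 4182/1031 ≈ 4.0563)
-45413 + H = -45413 + 4182/1031 = -46816621/1031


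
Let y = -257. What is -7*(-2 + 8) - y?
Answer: 215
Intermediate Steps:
-7*(-2 + 8) - y = -7*(-2 + 8) - 1*(-257) = -7*6 + 257 = -42 + 257 = 215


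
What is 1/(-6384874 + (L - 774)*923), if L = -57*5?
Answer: -1/7362331 ≈ -1.3583e-7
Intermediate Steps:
L = -285
1/(-6384874 + (L - 774)*923) = 1/(-6384874 + (-285 - 774)*923) = 1/(-6384874 - 1059*923) = 1/(-6384874 - 977457) = 1/(-7362331) = -1/7362331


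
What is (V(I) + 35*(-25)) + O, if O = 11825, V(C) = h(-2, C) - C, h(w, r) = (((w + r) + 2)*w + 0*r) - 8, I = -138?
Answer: 11356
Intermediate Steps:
h(w, r) = -8 + w*(2 + r + w) (h(w, r) = (((r + w) + 2)*w + 0) - 8 = ((2 + r + w)*w + 0) - 8 = (w*(2 + r + w) + 0) - 8 = w*(2 + r + w) - 8 = -8 + w*(2 + r + w))
V(C) = -8 - 3*C (V(C) = (-8 + (-2)² + 2*(-2) + C*(-2)) - C = (-8 + 4 - 4 - 2*C) - C = (-8 - 2*C) - C = -8 - 3*C)
(V(I) + 35*(-25)) + O = ((-8 - 3*(-138)) + 35*(-25)) + 11825 = ((-8 + 414) - 875) + 11825 = (406 - 875) + 11825 = -469 + 11825 = 11356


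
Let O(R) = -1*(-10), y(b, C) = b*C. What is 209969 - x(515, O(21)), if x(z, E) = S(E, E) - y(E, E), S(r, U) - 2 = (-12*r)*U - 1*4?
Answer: 211271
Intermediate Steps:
y(b, C) = C*b
O(R) = 10
S(r, U) = -2 - 12*U*r (S(r, U) = 2 + ((-12*r)*U - 1*4) = 2 + (-12*U*r - 4) = 2 + (-4 - 12*U*r) = -2 - 12*U*r)
x(z, E) = -2 - 13*E**2 (x(z, E) = (-2 - 12*E*E) - E*E = (-2 - 12*E**2) - E**2 = -2 - 13*E**2)
209969 - x(515, O(21)) = 209969 - (-2 - 13*10**2) = 209969 - (-2 - 13*100) = 209969 - (-2 - 1300) = 209969 - 1*(-1302) = 209969 + 1302 = 211271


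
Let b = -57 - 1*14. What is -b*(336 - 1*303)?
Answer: 2343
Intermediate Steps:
b = -71 (b = -57 - 14 = -71)
-b*(336 - 1*303) = -(-71)*(336 - 1*303) = -(-71)*(336 - 303) = -(-71)*33 = -1*(-2343) = 2343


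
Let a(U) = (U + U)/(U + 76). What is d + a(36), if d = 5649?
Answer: 79095/14 ≈ 5649.6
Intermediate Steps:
a(U) = 2*U/(76 + U) (a(U) = (2*U)/(76 + U) = 2*U/(76 + U))
d + a(36) = 5649 + 2*36/(76 + 36) = 5649 + 2*36/112 = 5649 + 2*36*(1/112) = 5649 + 9/14 = 79095/14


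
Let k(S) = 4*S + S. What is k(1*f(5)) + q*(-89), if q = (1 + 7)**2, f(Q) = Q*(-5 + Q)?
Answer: -5696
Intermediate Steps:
q = 64 (q = 8**2 = 64)
k(S) = 5*S
k(1*f(5)) + q*(-89) = 5*(1*(5*(-5 + 5))) + 64*(-89) = 5*(1*(5*0)) - 5696 = 5*(1*0) - 5696 = 5*0 - 5696 = 0 - 5696 = -5696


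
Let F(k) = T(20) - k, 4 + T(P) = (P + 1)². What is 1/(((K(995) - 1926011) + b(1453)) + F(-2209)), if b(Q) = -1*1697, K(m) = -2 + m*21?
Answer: -1/1904169 ≈ -5.2516e-7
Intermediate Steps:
K(m) = -2 + 21*m
b(Q) = -1697
T(P) = -4 + (1 + P)² (T(P) = -4 + (P + 1)² = -4 + (1 + P)²)
F(k) = 437 - k (F(k) = (-4 + (1 + 20)²) - k = (-4 + 21²) - k = (-4 + 441) - k = 437 - k)
1/(((K(995) - 1926011) + b(1453)) + F(-2209)) = 1/((((-2 + 21*995) - 1926011) - 1697) + (437 - 1*(-2209))) = 1/((((-2 + 20895) - 1926011) - 1697) + (437 + 2209)) = 1/(((20893 - 1926011) - 1697) + 2646) = 1/((-1905118 - 1697) + 2646) = 1/(-1906815 + 2646) = 1/(-1904169) = -1/1904169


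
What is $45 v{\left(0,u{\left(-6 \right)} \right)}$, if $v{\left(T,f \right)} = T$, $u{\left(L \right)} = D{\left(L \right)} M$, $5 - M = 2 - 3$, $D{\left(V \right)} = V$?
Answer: $0$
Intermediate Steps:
$M = 6$ ($M = 5 - \left(2 - 3\right) = 5 - -1 = 5 + 1 = 6$)
$u{\left(L \right)} = 6 L$ ($u{\left(L \right)} = L 6 = 6 L$)
$45 v{\left(0,u{\left(-6 \right)} \right)} = 45 \cdot 0 = 0$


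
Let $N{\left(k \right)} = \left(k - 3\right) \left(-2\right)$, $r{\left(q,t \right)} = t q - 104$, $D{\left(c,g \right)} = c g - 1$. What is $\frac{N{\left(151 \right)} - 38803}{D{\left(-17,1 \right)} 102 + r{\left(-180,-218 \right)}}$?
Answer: $- \frac{39099}{37300} \approx -1.0482$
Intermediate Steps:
$D{\left(c,g \right)} = -1 + c g$
$r{\left(q,t \right)} = -104 + q t$ ($r{\left(q,t \right)} = q t - 104 = -104 + q t$)
$N{\left(k \right)} = 6 - 2 k$ ($N{\left(k \right)} = \left(-3 + k\right) \left(-2\right) = 6 - 2 k$)
$\frac{N{\left(151 \right)} - 38803}{D{\left(-17,1 \right)} 102 + r{\left(-180,-218 \right)}} = \frac{\left(6 - 302\right) - 38803}{\left(-1 - 17\right) 102 - -39136} = \frac{\left(6 - 302\right) - 38803}{\left(-1 - 17\right) 102 + \left(-104 + 39240\right)} = \frac{-296 - 38803}{\left(-18\right) 102 + 39136} = - \frac{39099}{-1836 + 39136} = - \frac{39099}{37300}$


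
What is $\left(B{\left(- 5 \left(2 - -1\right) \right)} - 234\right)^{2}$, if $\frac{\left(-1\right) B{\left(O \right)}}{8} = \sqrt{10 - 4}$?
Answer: $55140 + 3744 \sqrt{6} \approx 64311.0$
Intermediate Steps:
$B{\left(O \right)} = - 8 \sqrt{6}$ ($B{\left(O \right)} = - 8 \sqrt{10 - 4} = - 8 \sqrt{6}$)
$\left(B{\left(- 5 \left(2 - -1\right) \right)} - 234\right)^{2} = \left(- 8 \sqrt{6} - 234\right)^{2} = \left(-234 - 8 \sqrt{6}\right)^{2}$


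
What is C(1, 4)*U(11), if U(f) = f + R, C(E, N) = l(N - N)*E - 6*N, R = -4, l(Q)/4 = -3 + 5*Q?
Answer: -252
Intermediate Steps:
l(Q) = -12 + 20*Q (l(Q) = 4*(-3 + 5*Q) = -12 + 20*Q)
C(E, N) = -12*E - 6*N (C(E, N) = (-12 + 20*(N - N))*E - 6*N = (-12 + 20*0)*E - 6*N = (-12 + 0)*E - 6*N = -12*E - 6*N)
U(f) = -4 + f (U(f) = f - 4 = -4 + f)
C(1, 4)*U(11) = (-12*1 - 6*4)*(-4 + 11) = (-12 - 24)*7 = -36*7 = -252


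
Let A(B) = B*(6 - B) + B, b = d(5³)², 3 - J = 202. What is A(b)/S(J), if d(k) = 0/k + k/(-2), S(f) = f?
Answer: 243703125/3184 ≈ 76540.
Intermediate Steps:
J = -199 (J = 3 - 1*202 = 3 - 202 = -199)
d(k) = -k/2 (d(k) = 0 + k*(-½) = 0 - k/2 = -k/2)
b = 15625/4 (b = (-½*5³)² = (-½*125)² = (-125/2)² = 15625/4 ≈ 3906.3)
A(B) = B + B*(6 - B)
A(b)/S(J) = (15625*(7 - 1*15625/4)/4)/(-199) = (15625*(7 - 15625/4)/4)*(-1/199) = ((15625/4)*(-15597/4))*(-1/199) = -243703125/16*(-1/199) = 243703125/3184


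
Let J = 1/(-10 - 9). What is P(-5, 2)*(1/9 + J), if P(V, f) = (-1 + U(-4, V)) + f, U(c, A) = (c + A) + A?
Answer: -130/171 ≈ -0.76023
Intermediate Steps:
U(c, A) = c + 2*A (U(c, A) = (A + c) + A = c + 2*A)
P(V, f) = -5 + f + 2*V (P(V, f) = (-1 + (-4 + 2*V)) + f = (-5 + 2*V) + f = -5 + f + 2*V)
J = -1/19 (J = 1/(-19) = -1/19 ≈ -0.052632)
P(-5, 2)*(1/9 + J) = (-5 + 2 + 2*(-5))*(1/9 - 1/19) = (-5 + 2 - 10)*(⅑ - 1/19) = -13*10/171 = -130/171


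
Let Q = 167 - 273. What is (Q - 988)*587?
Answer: -642178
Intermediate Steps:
Q = -106
(Q - 988)*587 = (-106 - 988)*587 = -1094*587 = -642178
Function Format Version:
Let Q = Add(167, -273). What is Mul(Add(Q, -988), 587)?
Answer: -642178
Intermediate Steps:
Q = -106
Mul(Add(Q, -988), 587) = Mul(Add(-106, -988), 587) = Mul(-1094, 587) = -642178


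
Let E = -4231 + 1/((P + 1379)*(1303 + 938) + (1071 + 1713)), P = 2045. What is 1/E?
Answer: -7675968/32477020607 ≈ -0.00023635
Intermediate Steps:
E = -32477020607/7675968 (E = -4231 + 1/((2045 + 1379)*(1303 + 938) + (1071 + 1713)) = -4231 + 1/(3424*2241 + 2784) = -4231 + 1/(7673184 + 2784) = -4231 + 1/7675968 = -32477020607/7675968 ≈ -4231.0)
1/E = 1/(-32477020607/7675968) = -7675968/32477020607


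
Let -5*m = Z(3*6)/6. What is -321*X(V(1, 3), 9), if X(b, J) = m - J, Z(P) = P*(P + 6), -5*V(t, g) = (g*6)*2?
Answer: 37557/5 ≈ 7511.4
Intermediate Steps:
V(t, g) = -12*g/5 (V(t, g) = -g*6*2/5 = -6*g*2/5 = -12*g/5)
Z(P) = P*(6 + P)
m = -72/5 (m = -(3*6)*(6 + 3*6)/(5*6) = -18*(6 + 18)/(5*6) = -18*24/(5*6) = -432/(5*6) = -⅕*72 = -72/5 ≈ -14.400)
X(b, J) = -72/5 - J
-321*X(V(1, 3), 9) = -321*(-72/5 - 1*9) = -321*(-72/5 - 9) = -321*(-117/5) = 37557/5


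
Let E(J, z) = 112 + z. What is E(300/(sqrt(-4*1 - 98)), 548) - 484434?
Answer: -483774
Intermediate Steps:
E(300/(sqrt(-4*1 - 98)), 548) - 484434 = (112 + 548) - 484434 = 660 - 484434 = -483774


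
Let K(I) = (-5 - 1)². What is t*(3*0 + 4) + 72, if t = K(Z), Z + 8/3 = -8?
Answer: 216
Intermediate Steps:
Z = -32/3 (Z = -8/3 - 8 = -32/3 ≈ -10.667)
K(I) = 36 (K(I) = (-6)² = 36)
t = 36
t*(3*0 + 4) + 72 = 36*(3*0 + 4) + 72 = 36*(0 + 4) + 72 = 36*4 + 72 = 144 + 72 = 216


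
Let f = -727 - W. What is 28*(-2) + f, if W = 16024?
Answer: -16807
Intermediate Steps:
f = -16751 (f = -727 - 1*16024 = -727 - 16024 = -16751)
28*(-2) + f = 28*(-2) - 16751 = -56 - 16751 = -16807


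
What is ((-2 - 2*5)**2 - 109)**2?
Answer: 1225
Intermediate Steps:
((-2 - 2*5)**2 - 109)**2 = ((-2 - 10)**2 - 109)**2 = ((-12)**2 - 109)**2 = (144 - 109)**2 = 35**2 = 1225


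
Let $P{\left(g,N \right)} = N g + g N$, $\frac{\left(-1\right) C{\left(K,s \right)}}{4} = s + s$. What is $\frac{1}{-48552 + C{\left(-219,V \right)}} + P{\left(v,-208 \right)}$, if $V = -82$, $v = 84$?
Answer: $- \frac{1673677825}{47896} \approx -34944.0$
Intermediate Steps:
$C{\left(K,s \right)} = - 8 s$ ($C{\left(K,s \right)} = - 4 \left(s + s\right) = - 4 \cdot 2 s = - 8 s$)
$P{\left(g,N \right)} = 2 N g$ ($P{\left(g,N \right)} = N g + N g = 2 N g$)
$\frac{1}{-48552 + C{\left(-219,V \right)}} + P{\left(v,-208 \right)} = \frac{1}{-48552 - -656} + 2 \left(-208\right) 84 = \frac{1}{-48552 + 656} - 34944 = \frac{1}{-47896} - 34944 = - \frac{1}{47896} - 34944 = - \frac{1673677825}{47896}$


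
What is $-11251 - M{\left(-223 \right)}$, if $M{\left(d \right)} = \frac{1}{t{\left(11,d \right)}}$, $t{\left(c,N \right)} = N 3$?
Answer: $- \frac{7526918}{669} \approx -11251.0$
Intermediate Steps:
$t{\left(c,N \right)} = 3 N$
$M{\left(d \right)} = \frac{1}{3 d}$
$-11251 - M{\left(-223 \right)} = -11251 - \frac{1}{3 \left(-223\right)} = -11251 - \frac{1}{3} \left(- \frac{1}{223}\right) = -11251 - - \frac{1}{669} = -11251 + \frac{1}{669} = - \frac{7526918}{669}$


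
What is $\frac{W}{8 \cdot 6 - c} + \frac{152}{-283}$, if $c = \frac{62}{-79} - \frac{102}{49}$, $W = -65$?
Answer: $- \frac{101136453}{55723832} \approx -1.815$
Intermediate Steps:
$c = - \frac{11096}{3871}$ ($c = 62 \left(- \frac{1}{79}\right) - \frac{102}{49} = - \frac{62}{79} - \frac{102}{49} = - \frac{11096}{3871} \approx -2.8664$)
$\frac{W}{8 \cdot 6 - c} + \frac{152}{-283} = - \frac{65}{8 \cdot 6 - - \frac{11096}{3871}} + \frac{152}{-283} = - \frac{65}{48 + \frac{11096}{3871}} + 152 \left(- \frac{1}{283}\right) = - \frac{65}{\frac{196904}{3871}} - \frac{152}{283} = \left(-65\right) \frac{3871}{196904} - \frac{152}{283} = - \frac{251615}{196904} - \frac{152}{283} = - \frac{101136453}{55723832}$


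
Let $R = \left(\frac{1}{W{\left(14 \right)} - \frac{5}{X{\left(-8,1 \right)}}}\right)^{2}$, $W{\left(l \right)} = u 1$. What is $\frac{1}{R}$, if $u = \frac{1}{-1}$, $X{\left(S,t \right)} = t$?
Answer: $36$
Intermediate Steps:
$u = -1$
$W{\left(l \right)} = -1$ ($W{\left(l \right)} = \left(-1\right) 1 = -1$)
$R = \frac{1}{36}$ ($R = \left(\frac{1}{-1 - \frac{5}{1}}\right)^{2} = \left(\frac{1}{-1 - 5}\right)^{2} = \left(\frac{1}{-6}\right)^{2} = \left(- \frac{1}{6}\right)^{2} = \frac{1}{36} \approx 0.027778$)
$\frac{1}{R} = \frac{1}{\frac{1}{36}} = 36$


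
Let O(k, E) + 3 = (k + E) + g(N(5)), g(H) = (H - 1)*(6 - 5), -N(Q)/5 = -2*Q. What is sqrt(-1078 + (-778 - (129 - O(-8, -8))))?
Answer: I*sqrt(1955) ≈ 44.215*I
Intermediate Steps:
N(Q) = 10*Q (N(Q) = -(-10)*Q = 10*Q)
g(H) = -1 + H (g(H) = (-1 + H)*1 = -1 + H)
O(k, E) = 46 + E + k (O(k, E) = -3 + ((k + E) + (-1 + 10*5)) = -3 + ((E + k) + (-1 + 50)) = -3 + ((E + k) + 49) = -3 + (49 + E + k) = 46 + E + k)
sqrt(-1078 + (-778 - (129 - O(-8, -8)))) = sqrt(-1078 + (-778 - (129 - (46 - 8 - 8)))) = sqrt(-1078 + (-778 - (129 - 1*30))) = sqrt(-1078 + (-778 - (129 - 30))) = sqrt(-1078 + (-778 - 1*99)) = sqrt(-1078 + (-778 - 99)) = sqrt(-1078 - 877) = sqrt(-1955) = I*sqrt(1955)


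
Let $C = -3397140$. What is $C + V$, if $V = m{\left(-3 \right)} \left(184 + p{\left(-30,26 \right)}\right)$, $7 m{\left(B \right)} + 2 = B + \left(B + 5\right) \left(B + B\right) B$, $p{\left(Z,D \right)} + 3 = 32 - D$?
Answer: $- \frac{23774183}{7} \approx -3.3963 \cdot 10^{6}$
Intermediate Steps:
$p{\left(Z,D \right)} = 29 - D$ ($p{\left(Z,D \right)} = -3 - \left(-32 + D\right) = 29 - D$)
$m{\left(B \right)} = - \frac{2}{7} + \frac{B}{7} + \frac{2 B^{2} \left(5 + B\right)}{7}$ ($m{\left(B \right)} = - \frac{2}{7} + \frac{B + \left(B + 5\right) \left(B + B\right) B}{7} = - \frac{2}{7} + \frac{B + \left(5 + B\right) 2 B B}{7} = - \frac{2}{7} + \frac{B + 2 B \left(5 + B\right) B}{7} = - \frac{2}{7} + \frac{B + 2 B^{2} \left(5 + B\right)}{7} = - \frac{2}{7} + \left(\frac{B}{7} + \frac{2 B^{2} \left(5 + B\right)}{7}\right) = - \frac{2}{7} + \frac{B}{7} + \frac{2 B^{2} \left(5 + B\right)}{7}$)
$V = \frac{5797}{7}$ ($V = \left(- \frac{2}{7} + \frac{1}{7} \left(-3\right) + \frac{2 \left(-3\right)^{3}}{7} + \frac{10 \left(-3\right)^{2}}{7}\right) \left(184 + \left(29 - 26\right)\right) = \left(- \frac{2}{7} - \frac{3}{7} + \frac{2}{7} \left(-27\right) + \frac{10}{7} \cdot 9\right) \left(184 + \left(29 - 26\right)\right) = \left(- \frac{2}{7} - \frac{3}{7} - \frac{54}{7} + \frac{90}{7}\right) \left(184 + 3\right) = \frac{31}{7} \cdot 187 = \frac{5797}{7} \approx 828.14$)
$C + V = -3397140 + \frac{5797}{7} = - \frac{23774183}{7}$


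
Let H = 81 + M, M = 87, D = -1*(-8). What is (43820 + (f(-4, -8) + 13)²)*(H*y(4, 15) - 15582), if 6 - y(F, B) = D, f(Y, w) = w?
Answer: -697924710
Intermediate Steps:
D = 8
y(F, B) = -2 (y(F, B) = 6 - 1*8 = 6 - 8 = -2)
H = 168 (H = 81 + 87 = 168)
(43820 + (f(-4, -8) + 13)²)*(H*y(4, 15) - 15582) = (43820 + (-8 + 13)²)*(168*(-2) - 15582) = (43820 + 5²)*(-336 - 15582) = (43820 + 25)*(-15918) = 43845*(-15918) = -697924710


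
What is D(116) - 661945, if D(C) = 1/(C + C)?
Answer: -153571239/232 ≈ -6.6195e+5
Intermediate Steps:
D(C) = 1/(2*C)
D(116) - 661945 = (½)/116 - 661945 = (½)*(1/116) - 661945 = 1/232 - 661945 = -153571239/232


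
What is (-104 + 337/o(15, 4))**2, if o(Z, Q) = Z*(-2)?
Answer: 11950849/900 ≈ 13279.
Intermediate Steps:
o(Z, Q) = -2*Z
(-104 + 337/o(15, 4))**2 = (-104 + 337/((-2*15)))**2 = (-104 + 337/(-30))**2 = (-104 + 337*(-1/30))**2 = (-104 - 337/30)**2 = (-3457/30)**2 = 11950849/900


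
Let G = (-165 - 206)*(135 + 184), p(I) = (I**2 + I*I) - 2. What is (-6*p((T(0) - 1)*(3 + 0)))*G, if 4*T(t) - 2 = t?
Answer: 1775235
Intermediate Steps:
T(t) = 1/2 + t/4
p(I) = -2 + 2*I**2 (p(I) = (I**2 + I**2) - 2 = 2*I**2 - 2 = -2 + 2*I**2)
G = -118349 (G = -371*319 = -118349)
(-6*p((T(0) - 1)*(3 + 0)))*G = -6*(-2 + 2*(((1/2 + (1/4)*0) - 1)*(3 + 0))**2)*(-118349) = -6*(-2 + 2*(((1/2 + 0) - 1)*3)**2)*(-118349) = -6*(-2 + 2*((1/2 - 1)*3)**2)*(-118349) = -6*(-2 + 2*(-1/2*3)**2)*(-118349) = -6*(-2 + 2*(-3/2)**2)*(-118349) = -6*(-2 + 2*(9/4))*(-118349) = -6*(-2 + 9/2)*(-118349) = -6*5/2*(-118349) = -15*(-118349) = 1775235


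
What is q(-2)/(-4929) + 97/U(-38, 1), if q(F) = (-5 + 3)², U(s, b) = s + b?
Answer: -478261/182373 ≈ -2.6224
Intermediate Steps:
U(s, b) = b + s
q(F) = 4 (q(F) = (-2)² = 4)
q(-2)/(-4929) + 97/U(-38, 1) = 4/(-4929) + 97/(1 - 38) = 4*(-1/4929) + 97/(-37) = -4/4929 + 97*(-1/37) = -4/4929 - 97/37 = -478261/182373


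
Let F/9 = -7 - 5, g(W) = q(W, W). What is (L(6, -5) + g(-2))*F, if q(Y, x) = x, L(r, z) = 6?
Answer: -432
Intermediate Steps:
g(W) = W
F = -108 (F = 9*(-7 - 5) = 9*(-12) = -108)
(L(6, -5) + g(-2))*F = (6 - 2)*(-108) = 4*(-108) = -432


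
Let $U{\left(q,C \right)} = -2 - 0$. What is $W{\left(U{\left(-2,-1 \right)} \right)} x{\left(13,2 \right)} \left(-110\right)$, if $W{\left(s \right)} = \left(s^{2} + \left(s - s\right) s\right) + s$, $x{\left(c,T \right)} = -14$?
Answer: $3080$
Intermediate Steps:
$U{\left(q,C \right)} = -2$ ($U{\left(q,C \right)} = -2 + 0 = -2$)
$W{\left(s \right)} = s + s^{2}$ ($W{\left(s \right)} = \left(s^{2} + 0 s\right) + s = \left(s^{2} + 0\right) + s = s^{2} + s = s + s^{2}$)
$W{\left(U{\left(-2,-1 \right)} \right)} x{\left(13,2 \right)} \left(-110\right) = - 2 \left(1 - 2\right) \left(-14\right) \left(-110\right) = \left(-2\right) \left(-1\right) \left(-14\right) \left(-110\right) = 2 \left(-14\right) \left(-110\right) = \left(-28\right) \left(-110\right) = 3080$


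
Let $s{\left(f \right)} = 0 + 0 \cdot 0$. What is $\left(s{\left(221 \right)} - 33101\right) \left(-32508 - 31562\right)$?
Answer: $2120781070$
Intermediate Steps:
$s{\left(f \right)} = 0$ ($s{\left(f \right)} = 0 + 0 = 0$)
$\left(s{\left(221 \right)} - 33101\right) \left(-32508 - 31562\right) = \left(0 - 33101\right) \left(-32508 - 31562\right) = \left(-33101\right) \left(-64070\right) = 2120781070$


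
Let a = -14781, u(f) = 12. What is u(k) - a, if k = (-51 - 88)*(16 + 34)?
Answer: 14793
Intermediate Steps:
k = -6950 (k = -139*50 = -6950)
u(k) - a = 12 - 1*(-14781) = 12 + 14781 = 14793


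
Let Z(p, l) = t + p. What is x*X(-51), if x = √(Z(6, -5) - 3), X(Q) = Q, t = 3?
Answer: -51*√6 ≈ -124.92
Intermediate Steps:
Z(p, l) = 3 + p
x = √6 (x = √((3 + 6) - 3) = √(9 - 3) = √6 ≈ 2.4495)
x*X(-51) = √6*(-51) = -51*√6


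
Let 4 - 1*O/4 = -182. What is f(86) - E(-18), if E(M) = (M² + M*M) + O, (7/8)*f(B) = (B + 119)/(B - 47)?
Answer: -378376/273 ≈ -1386.0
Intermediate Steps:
O = 744 (O = 16 - 4*(-182) = 16 + 728 = 744)
f(B) = 8*(119 + B)/(7*(-47 + B)) (f(B) = 8*((B + 119)/(B - 47))/7 = 8*((119 + B)/(-47 + B))/7 = 8*(119 + B)/(7*(-47 + B)))
E(M) = 744 + 2*M² (E(M) = (M² + M*M) + 744 = (M² + M²) + 744 = 2*M² + 744 = 744 + 2*M²)
f(86) - E(-18) = 8*(119 + 86)/(7*(-47 + 86)) - (744 + 2*(-18)²) = (8/7)*205/39 - (744 + 2*324) = (8/7)*(1/39)*205 - (744 + 648) = 1640/273 - 1*1392 = 1640/273 - 1392 = -378376/273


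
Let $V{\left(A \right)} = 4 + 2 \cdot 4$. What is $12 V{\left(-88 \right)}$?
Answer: $144$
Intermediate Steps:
$V{\left(A \right)} = 12$ ($V{\left(A \right)} = 4 + 8 = 12$)
$12 V{\left(-88 \right)} = 12 \cdot 12 = 144$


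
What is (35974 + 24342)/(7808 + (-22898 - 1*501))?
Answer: -60316/15591 ≈ -3.8686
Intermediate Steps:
(35974 + 24342)/(7808 + (-22898 - 1*501)) = 60316/(7808 + (-22898 - 501)) = 60316/(7808 - 23399) = 60316/(-15591) = 60316*(-1/15591) = -60316/15591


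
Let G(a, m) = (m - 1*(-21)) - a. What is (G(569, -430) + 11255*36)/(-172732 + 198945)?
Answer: 404202/26213 ≈ 15.420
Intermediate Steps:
G(a, m) = 21 + m - a (G(a, m) = (m + 21) - a = (21 + m) - a = 21 + m - a)
(G(569, -430) + 11255*36)/(-172732 + 198945) = ((21 - 430 - 1*569) + 11255*36)/(-172732 + 198945) = ((21 - 430 - 569) + 405180)/26213 = (-978 + 405180)*(1/26213) = 404202*(1/26213) = 404202/26213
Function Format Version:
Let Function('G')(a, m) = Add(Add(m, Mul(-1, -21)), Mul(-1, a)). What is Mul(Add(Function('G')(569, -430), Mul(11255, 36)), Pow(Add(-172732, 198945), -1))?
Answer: Rational(404202, 26213) ≈ 15.420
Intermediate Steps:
Function('G')(a, m) = Add(21, m, Mul(-1, a)) (Function('G')(a, m) = Add(Add(m, 21), Mul(-1, a)) = Add(Add(21, m), Mul(-1, a)) = Add(21, m, Mul(-1, a)))
Mul(Add(Function('G')(569, -430), Mul(11255, 36)), Pow(Add(-172732, 198945), -1)) = Mul(Add(Add(21, -430, Mul(-1, 569)), Mul(11255, 36)), Pow(Add(-172732, 198945), -1)) = Mul(Add(Add(21, -430, -569), 405180), Pow(26213, -1)) = Mul(Add(-978, 405180), Rational(1, 26213)) = Mul(404202, Rational(1, 26213)) = Rational(404202, 26213)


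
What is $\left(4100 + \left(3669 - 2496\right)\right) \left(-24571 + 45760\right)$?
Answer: $111729597$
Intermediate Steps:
$\left(4100 + \left(3669 - 2496\right)\right) \left(-24571 + 45760\right) = \left(4100 + 1173\right) 21189 = 5273 \cdot 21189 = 111729597$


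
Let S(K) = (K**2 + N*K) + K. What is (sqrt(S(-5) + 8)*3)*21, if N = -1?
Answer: 63*sqrt(33) ≈ 361.91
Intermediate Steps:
S(K) = K**2 (S(K) = (K**2 - K) + K = K**2)
(sqrt(S(-5) + 8)*3)*21 = (sqrt((-5)**2 + 8)*3)*21 = (sqrt(25 + 8)*3)*21 = (sqrt(33)*3)*21 = (3*sqrt(33))*21 = 63*sqrt(33)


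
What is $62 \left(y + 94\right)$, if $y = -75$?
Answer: $1178$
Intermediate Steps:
$62 \left(y + 94\right) = 62 \left(-75 + 94\right) = 62 \cdot 19 = 1178$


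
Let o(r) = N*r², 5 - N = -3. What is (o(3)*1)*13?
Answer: 936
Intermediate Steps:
N = 8 (N = 5 - 1*(-3) = 5 + 3 = 8)
o(r) = 8*r²
(o(3)*1)*13 = ((8*3²)*1)*13 = ((8*9)*1)*13 = (72*1)*13 = 72*13 = 936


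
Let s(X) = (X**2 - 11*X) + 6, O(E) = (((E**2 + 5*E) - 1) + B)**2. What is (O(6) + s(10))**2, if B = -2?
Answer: 15721225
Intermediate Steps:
O(E) = (-3 + E**2 + 5*E)**2 (O(E) = (((E**2 + 5*E) - 1) - 2)**2 = ((-1 + E**2 + 5*E) - 2)**2 = (-3 + E**2 + 5*E)**2)
s(X) = 6 + X**2 - 11*X
(O(6) + s(10))**2 = ((-3 + 6**2 + 5*6)**2 + (6 + 10**2 - 11*10))**2 = ((-3 + 36 + 30)**2 + (6 + 100 - 110))**2 = (63**2 - 4)**2 = (3969 - 4)**2 = 3965**2 = 15721225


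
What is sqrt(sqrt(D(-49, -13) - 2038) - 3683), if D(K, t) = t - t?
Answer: sqrt(-3683 + I*sqrt(2038)) ≈ 0.3719 + 60.689*I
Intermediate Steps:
D(K, t) = 0
sqrt(sqrt(D(-49, -13) - 2038) - 3683) = sqrt(sqrt(0 - 2038) - 3683) = sqrt(sqrt(-2038) - 3683) = sqrt(I*sqrt(2038) - 3683) = sqrt(-3683 + I*sqrt(2038))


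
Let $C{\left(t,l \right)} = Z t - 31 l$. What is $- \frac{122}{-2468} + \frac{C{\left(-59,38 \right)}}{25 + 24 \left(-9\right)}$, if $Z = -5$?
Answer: $\frac{1101273}{235694} \approx 4.6725$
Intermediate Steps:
$C{\left(t,l \right)} = - 31 l - 5 t$ ($C{\left(t,l \right)} = - 5 t - 31 l = - 31 l - 5 t$)
$- \frac{122}{-2468} + \frac{C{\left(-59,38 \right)}}{25 + 24 \left(-9\right)} = - \frac{122}{-2468} + \frac{\left(-31\right) 38 - -295}{25 + 24 \left(-9\right)} = \left(-122\right) \left(- \frac{1}{2468}\right) + \frac{-1178 + 295}{25 - 216} = \frac{61}{1234} - \frac{883}{-191} = \frac{61}{1234} - - \frac{883}{191} = \frac{61}{1234} + \frac{883}{191} = \frac{1101273}{235694}$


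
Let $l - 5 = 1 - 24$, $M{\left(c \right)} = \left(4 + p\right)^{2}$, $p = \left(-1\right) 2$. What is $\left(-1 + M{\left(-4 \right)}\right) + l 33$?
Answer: $-591$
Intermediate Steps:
$p = -2$
$M{\left(c \right)} = 4$ ($M{\left(c \right)} = \left(4 - 2\right)^{2} = 2^{2} = 4$)
$l = -18$ ($l = 5 + \left(1 - 24\right) = 5 - 23 = -18$)
$\left(-1 + M{\left(-4 \right)}\right) + l 33 = \left(-1 + 4\right) - 594 = 3 - 594 = -591$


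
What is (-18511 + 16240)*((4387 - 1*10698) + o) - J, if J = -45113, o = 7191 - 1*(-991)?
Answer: -4203928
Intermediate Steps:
o = 8182 (o = 7191 + 991 = 8182)
(-18511 + 16240)*((4387 - 1*10698) + o) - J = (-18511 + 16240)*((4387 - 1*10698) + 8182) - 1*(-45113) = -2271*((4387 - 10698) + 8182) + 45113 = -2271*(-6311 + 8182) + 45113 = -2271*1871 + 45113 = -4249041 + 45113 = -4203928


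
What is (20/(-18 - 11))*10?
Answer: -200/29 ≈ -6.8966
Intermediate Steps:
(20/(-18 - 11))*10 = (20/(-29))*10 = -1/29*20*10 = -20/29*10 = -200/29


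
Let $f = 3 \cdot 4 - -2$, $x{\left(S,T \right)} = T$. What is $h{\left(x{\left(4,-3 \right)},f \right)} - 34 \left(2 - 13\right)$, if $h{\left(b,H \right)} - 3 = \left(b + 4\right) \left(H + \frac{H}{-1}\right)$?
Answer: $377$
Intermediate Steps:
$f = 14$ ($f = 12 + 2 = 14$)
$h{\left(b,H \right)} = 3$ ($h{\left(b,H \right)} = 3 + \left(b + 4\right) \left(H + \frac{H}{-1}\right) = 3 + \left(4 + b\right) \left(H + H \left(-1\right)\right) = 3 + \left(4 + b\right) \left(H - H\right) = 3 + \left(4 + b\right) 0 = 3 + 0 = 3$)
$h{\left(x{\left(4,-3 \right)},f \right)} - 34 \left(2 - 13\right) = 3 - 34 \left(2 - 13\right) = 3 - -374 = 3 + 374 = 377$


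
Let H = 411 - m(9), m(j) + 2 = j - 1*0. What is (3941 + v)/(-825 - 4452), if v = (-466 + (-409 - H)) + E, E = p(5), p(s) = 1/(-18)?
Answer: -47915/94986 ≈ -0.50444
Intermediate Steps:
p(s) = -1/18
m(j) = -2 + j (m(j) = -2 + (j - 1*0) = -2 + (j + 0) = -2 + j)
E = -1/18 ≈ -0.055556
H = 404 (H = 411 - (-2 + 9) = 411 - 1*7 = 411 - 7 = 404)
v = -23023/18 (v = (-466 + (-409 - 1*404)) - 1/18 = (-466 + (-409 - 404)) - 1/18 = (-466 - 813) - 1/18 = -1279 - 1/18 = -23023/18 ≈ -1279.1)
(3941 + v)/(-825 - 4452) = (3941 - 23023/18)/(-825 - 4452) = (47915/18)/(-5277) = (47915/18)*(-1/5277) = -47915/94986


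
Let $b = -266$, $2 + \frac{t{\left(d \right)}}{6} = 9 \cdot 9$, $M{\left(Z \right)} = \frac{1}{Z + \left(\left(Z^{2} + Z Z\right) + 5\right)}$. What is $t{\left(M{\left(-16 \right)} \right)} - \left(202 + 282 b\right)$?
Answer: $75284$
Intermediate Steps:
$M{\left(Z \right)} = \frac{1}{5 + Z + 2 Z^{2}}$ ($M{\left(Z \right)} = \frac{1}{Z + \left(\left(Z^{2} + Z^{2}\right) + 5\right)} = \frac{1}{Z + \left(2 Z^{2} + 5\right)} = \frac{1}{Z + \left(5 + 2 Z^{2}\right)} = \frac{1}{5 + Z + 2 Z^{2}}$)
$t{\left(d \right)} = 474$ ($t{\left(d \right)} = -12 + 6 \cdot 9 \cdot 9 = -12 + 6 \cdot 81 = -12 + 486 = 474$)
$t{\left(M{\left(-16 \right)} \right)} - \left(202 + 282 b\right) = 474 - -74810 = 474 + \left(-202 + 75012\right) = 474 + 74810 = 75284$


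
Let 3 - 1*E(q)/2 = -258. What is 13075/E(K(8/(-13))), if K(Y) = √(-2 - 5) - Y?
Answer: 13075/522 ≈ 25.048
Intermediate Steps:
K(Y) = -Y + I*√7 (K(Y) = √(-7) - Y = I*√7 - Y = -Y + I*√7)
E(q) = 522 (E(q) = 6 - 2*(-258) = 6 + 516 = 522)
13075/E(K(8/(-13))) = 13075/522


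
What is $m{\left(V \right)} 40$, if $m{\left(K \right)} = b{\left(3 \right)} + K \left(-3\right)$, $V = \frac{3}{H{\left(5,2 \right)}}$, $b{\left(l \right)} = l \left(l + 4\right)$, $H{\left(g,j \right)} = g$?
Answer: $768$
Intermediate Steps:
$b{\left(l \right)} = l \left(4 + l\right)$
$V = \frac{3}{5} \approx 0.6$
$m{\left(K \right)} = 21 - 3 K$ ($m{\left(K \right)} = 3 \left(4 + 3\right) + K \left(-3\right) = 3 \cdot 7 - 3 K = 21 - 3 K$)
$m{\left(V \right)} 40 = \left(21 - \frac{9}{5}\right) 40 = \frac{96}{5} \cdot 40 = 768$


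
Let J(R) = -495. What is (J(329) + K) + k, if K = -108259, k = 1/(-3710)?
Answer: -403477341/3710 ≈ -1.0875e+5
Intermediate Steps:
k = -1/3710 ≈ -0.00026954
(J(329) + K) + k = (-495 - 108259) - 1/3710 = -108754 - 1/3710 = -403477341/3710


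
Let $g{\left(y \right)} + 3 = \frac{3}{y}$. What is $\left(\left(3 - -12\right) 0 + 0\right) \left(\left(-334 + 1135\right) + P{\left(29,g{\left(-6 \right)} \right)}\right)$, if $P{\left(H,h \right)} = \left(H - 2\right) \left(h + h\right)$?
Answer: $0$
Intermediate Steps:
$g{\left(y \right)} = -3 + \frac{3}{y}$
$P{\left(H,h \right)} = 2 h \left(-2 + H\right)$ ($P{\left(H,h \right)} = \left(-2 + H\right) 2 h = 2 h \left(-2 + H\right)$)
$\left(\left(3 - -12\right) 0 + 0\right) \left(\left(-334 + 1135\right) + P{\left(29,g{\left(-6 \right)} \right)}\right) = \left(\left(3 - -12\right) 0 + 0\right) \left(\left(-334 + 1135\right) + 2 \left(-3 + \frac{3}{-6}\right) \left(-2 + 29\right)\right) = \left(\left(3 + 12\right) 0 + 0\right) \left(801 + 2 \left(-3 + 3 \left(- \frac{1}{6}\right)\right) 27\right) = \left(15 \cdot 0 + 0\right) \left(801 + 2 \left(-3 - \frac{1}{2}\right) 27\right) = \left(0 + 0\right) \left(801 + 2 \left(- \frac{7}{2}\right) 27\right) = 0 \left(801 - 189\right) = 0 \cdot 612 = 0$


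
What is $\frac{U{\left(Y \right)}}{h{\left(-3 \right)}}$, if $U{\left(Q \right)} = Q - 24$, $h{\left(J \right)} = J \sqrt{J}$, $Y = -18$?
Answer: $- \frac{14 i \sqrt{3}}{3} \approx - 8.0829 i$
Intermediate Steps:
$h{\left(J \right)} = J^{\frac{3}{2}}$
$U{\left(Q \right)} = -24 + Q$
$\frac{U{\left(Y \right)}}{h{\left(-3 \right)}} = \frac{-24 - 18}{\left(-3\right)^{\frac{3}{2}}} = - \frac{42}{\left(-3\right) i \sqrt{3}} = - 42 \frac{i \sqrt{3}}{9} = - \frac{14 i \sqrt{3}}{3}$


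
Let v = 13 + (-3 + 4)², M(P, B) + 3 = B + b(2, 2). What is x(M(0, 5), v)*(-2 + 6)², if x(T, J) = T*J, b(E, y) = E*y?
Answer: 1344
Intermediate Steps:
M(P, B) = 1 + B (M(P, B) = -3 + (B + 2*2) = -3 + (B + 4) = -3 + (4 + B) = 1 + B)
v = 14 (v = 13 + 1² = 13 + 1 = 14)
x(T, J) = J*T
x(M(0, 5), v)*(-2 + 6)² = (14*(1 + 5))*(-2 + 6)² = (14*6)*4² = 84*16 = 1344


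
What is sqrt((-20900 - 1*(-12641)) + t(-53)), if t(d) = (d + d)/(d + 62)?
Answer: I*sqrt(74437)/3 ≈ 90.944*I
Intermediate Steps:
t(d) = 2*d/(62 + d) (t(d) = (2*d)/(62 + d) = 2*d/(62 + d))
sqrt((-20900 - 1*(-12641)) + t(-53)) = sqrt((-20900 - 1*(-12641)) + 2*(-53)/(62 - 53)) = sqrt((-20900 + 12641) + 2*(-53)/9) = sqrt(-8259 + 2*(-53)*(1/9)) = sqrt(-8259 - 106/9) = sqrt(-74437/9) = I*sqrt(74437)/3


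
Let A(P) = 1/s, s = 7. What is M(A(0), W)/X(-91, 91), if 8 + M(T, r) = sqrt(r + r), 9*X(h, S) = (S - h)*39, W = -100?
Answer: -12/1183 + 15*I*sqrt(2)/1183 ≈ -0.010144 + 0.017932*I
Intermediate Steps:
A(P) = 1/7
X(h, S) = -13*h/3 + 13*S/3 (X(h, S) = ((S - h)*39)/9 = (-39*h + 39*S)/9 = -13*h/3 + 13*S/3)
M(T, r) = -8 + sqrt(2)*sqrt(r) (M(T, r) = -8 + sqrt(r + r) = -8 + sqrt(2*r) = -8 + sqrt(2)*sqrt(r))
M(A(0), W)/X(-91, 91) = (-8 + sqrt(2)*sqrt(-100))/(-13/3*(-91) + (13/3)*91) = (-8 + sqrt(2)*(10*I))/(1183/3 + 1183/3) = (-8 + 10*I*sqrt(2))/(2366/3) = (-8 + 10*I*sqrt(2))*(3/2366) = -12/1183 + 15*I*sqrt(2)/1183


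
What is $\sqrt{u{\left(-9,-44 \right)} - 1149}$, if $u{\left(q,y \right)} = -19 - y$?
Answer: $2 i \sqrt{281} \approx 33.526 i$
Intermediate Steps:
$\sqrt{u{\left(-9,-44 \right)} - 1149} = \sqrt{\left(-19 - -44\right) - 1149} = \sqrt{\left(-19 + 44\right) - 1149} = \sqrt{25 - 1149} = \sqrt{-1124} = 2 i \sqrt{281}$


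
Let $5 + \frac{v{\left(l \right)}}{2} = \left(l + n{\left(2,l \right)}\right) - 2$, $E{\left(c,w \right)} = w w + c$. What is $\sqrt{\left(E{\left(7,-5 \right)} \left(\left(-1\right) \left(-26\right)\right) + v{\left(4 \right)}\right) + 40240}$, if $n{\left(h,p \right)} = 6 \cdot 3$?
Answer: $\sqrt{41102} \approx 202.74$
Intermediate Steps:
$E{\left(c,w \right)} = c + w^{2}$ ($E{\left(c,w \right)} = w^{2} + c = c + w^{2}$)
$n{\left(h,p \right)} = 18$
$v{\left(l \right)} = 22 + 2 l$ ($v{\left(l \right)} = -10 + 2 \left(\left(l + 18\right) - 2\right) = -10 + 2 \left(\left(18 + l\right) - 2\right) = -10 + 2 \left(16 + l\right) = -10 + \left(32 + 2 l\right) = 22 + 2 l$)
$\sqrt{\left(E{\left(7,-5 \right)} \left(\left(-1\right) \left(-26\right)\right) + v{\left(4 \right)}\right) + 40240} = \sqrt{\left(\left(7 + \left(-5\right)^{2}\right) \left(\left(-1\right) \left(-26\right)\right) + \left(22 + 2 \cdot 4\right)\right) + 40240} = \sqrt{\left(\left(7 + 25\right) 26 + \left(22 + 8\right)\right) + 40240} = \sqrt{\left(32 \cdot 26 + 30\right) + 40240} = \sqrt{\left(832 + 30\right) + 40240} = \sqrt{862 + 40240} = \sqrt{41102}$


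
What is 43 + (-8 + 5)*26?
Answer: -35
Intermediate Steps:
43 + (-8 + 5)*26 = 43 - 3*26 = 43 - 78 = -35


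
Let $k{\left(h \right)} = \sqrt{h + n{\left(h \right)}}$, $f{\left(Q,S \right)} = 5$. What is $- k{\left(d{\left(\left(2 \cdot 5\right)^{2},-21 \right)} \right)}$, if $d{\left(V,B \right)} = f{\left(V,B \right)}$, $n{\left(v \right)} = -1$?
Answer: $-2$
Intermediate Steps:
$d{\left(V,B \right)} = 5$
$k{\left(h \right)} = \sqrt{-1 + h}$ ($k{\left(h \right)} = \sqrt{h - 1} = \sqrt{-1 + h}$)
$- k{\left(d{\left(\left(2 \cdot 5\right)^{2},-21 \right)} \right)} = - \sqrt{-1 + 5} = - \sqrt{4} = \left(-1\right) 2 = -2$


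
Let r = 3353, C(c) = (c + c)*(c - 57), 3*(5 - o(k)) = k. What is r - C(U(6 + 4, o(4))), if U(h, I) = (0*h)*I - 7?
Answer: 2457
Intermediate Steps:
o(k) = 5 - k/3
U(h, I) = -7 (U(h, I) = 0*I - 7 = 0 - 7 = -7)
C(c) = 2*c*(-57 + c) (C(c) = (2*c)*(-57 + c) = 2*c*(-57 + c))
r - C(U(6 + 4, o(4))) = 3353 - 2*(-7)*(-57 - 7) = 3353 - 2*(-7)*(-64) = 3353 - 1*896 = 3353 - 896 = 2457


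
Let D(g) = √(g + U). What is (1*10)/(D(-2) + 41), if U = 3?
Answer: 5/21 ≈ 0.23810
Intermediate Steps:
D(g) = √(3 + g) (D(g) = √(g + 3) = √(3 + g))
(1*10)/(D(-2) + 41) = (1*10)/(√(3 - 2) + 41) = 10/(√1 + 41) = 10/(1 + 41) = 10/42 = 10*(1/42) = 5/21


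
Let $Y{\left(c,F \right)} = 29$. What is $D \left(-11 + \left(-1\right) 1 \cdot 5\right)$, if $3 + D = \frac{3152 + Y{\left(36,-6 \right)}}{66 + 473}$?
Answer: $- \frac{25024}{539} \approx -46.427$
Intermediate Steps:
$D = \frac{1564}{539}$ ($D = -3 + \frac{3152 + 29}{66 + 473} = -3 + \frac{3181}{539} = \frac{1564}{539} \approx 2.9017$)
$D \left(-11 + \left(-1\right) 1 \cdot 5\right) = \frac{1564 \left(-11 + \left(-1\right) 1 \cdot 5\right)}{539} = \frac{1564 \left(-11 - 5\right)}{539} = \frac{1564}{539} \left(-16\right) = - \frac{25024}{539}$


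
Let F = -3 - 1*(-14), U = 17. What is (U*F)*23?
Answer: 4301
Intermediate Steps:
F = 11 (F = -3 + 14 = 11)
(U*F)*23 = (17*11)*23 = 187*23 = 4301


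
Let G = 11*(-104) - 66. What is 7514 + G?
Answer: 6304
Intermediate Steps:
G = -1210 (G = -1144 - 66 = -1210)
7514 + G = 7514 - 1210 = 6304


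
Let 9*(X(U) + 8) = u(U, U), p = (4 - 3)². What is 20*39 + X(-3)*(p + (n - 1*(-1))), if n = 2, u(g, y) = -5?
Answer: 6712/9 ≈ 745.78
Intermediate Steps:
p = 1 (p = 1² = 1)
X(U) = -77/9 (X(U) = -8 + (⅑)*(-5) = -8 - 5/9 = -77/9)
20*39 + X(-3)*(p + (n - 1*(-1))) = 20*39 - 77*(1 + (2 - 1*(-1)))/9 = 780 - 77*(1 + (2 + 1))/9 = 780 - 77*(1 + 3)/9 = 780 - 77/9*4 = 780 - 308/9 = 6712/9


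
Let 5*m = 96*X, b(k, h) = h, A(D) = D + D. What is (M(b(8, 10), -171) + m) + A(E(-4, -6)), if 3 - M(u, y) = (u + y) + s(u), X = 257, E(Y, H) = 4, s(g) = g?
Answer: 25482/5 ≈ 5096.4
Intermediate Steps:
A(D) = 2*D
M(u, y) = 3 - y - 2*u (M(u, y) = 3 - ((u + y) + u) = 3 - (y + 2*u) = 3 + (-y - 2*u) = 3 - y - 2*u)
m = 24672/5 (m = (96*257)/5 = (1/5)*24672 = 24672/5 ≈ 4934.4)
(M(b(8, 10), -171) + m) + A(E(-4, -6)) = ((3 - 1*(-171) - 2*10) + 24672/5) + 2*4 = ((3 + 171 - 20) + 24672/5) + 8 = (154 + 24672/5) + 8 = 25442/5 + 8 = 25482/5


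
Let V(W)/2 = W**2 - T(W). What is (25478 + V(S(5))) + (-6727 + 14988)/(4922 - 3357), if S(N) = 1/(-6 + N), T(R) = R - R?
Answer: 39884461/1565 ≈ 25485.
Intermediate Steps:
T(R) = 0
V(W) = 2*W**2 (V(W) = 2*(W**2 - 1*0) = 2*(W**2 + 0) = 2*W**2)
(25478 + V(S(5))) + (-6727 + 14988)/(4922 - 3357) = (25478 + 2*(1/(-6 + 5))**2) + (-6727 + 14988)/(4922 - 3357) = (25478 + 2*(1/(-1))**2) + 8261/1565 = (25478 + 2*(-1)**2) + 8261*(1/1565) = (25478 + 2*1) + 8261/1565 = (25478 + 2) + 8261/1565 = 25480 + 8261/1565 = 39884461/1565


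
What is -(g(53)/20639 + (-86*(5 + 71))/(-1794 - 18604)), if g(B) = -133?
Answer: -66091785/210497161 ≈ -0.31398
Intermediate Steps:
-(g(53)/20639 + (-86*(5 + 71))/(-1794 - 18604)) = -(-133/20639 + (-86*(5 + 71))/(-1794 - 18604)) = -(-133*1/20639 - 86*76/(-20398)) = -(-133/20639 - 6536*(-1/20398)) = -(-133/20639 + 3268/10199) = -1*66091785/210497161 = -66091785/210497161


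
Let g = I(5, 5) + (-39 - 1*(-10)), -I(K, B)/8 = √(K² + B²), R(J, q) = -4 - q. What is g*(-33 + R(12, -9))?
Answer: 812 + 1120*√2 ≈ 2395.9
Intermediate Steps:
I(K, B) = -8*√(B² + K²) (I(K, B) = -8*√(K² + B²) = -8*√(B² + K²))
g = -29 - 40*√2 (g = -8*√(5² + 5²) + (-39 - 1*(-10)) = -8*√(25 + 25) + (-39 + 10) = -40*√2 - 29 = -29 - 40*√2 ≈ -85.569)
g*(-33 + R(12, -9)) = (-29 - 40*√2)*(-33 + (-4 - 1*(-9))) = (-29 - 40*√2)*(-33 + (-4 + 9)) = (-29 - 40*√2)*(-33 + 5) = (-29 - 40*√2)*(-28) = 812 + 1120*√2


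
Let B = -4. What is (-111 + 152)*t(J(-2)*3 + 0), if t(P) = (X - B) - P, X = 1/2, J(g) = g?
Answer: 861/2 ≈ 430.50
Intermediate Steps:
X = 1/2 ≈ 0.50000
t(P) = 9/2 - P (t(P) = (1/2 - 1*(-4)) - P = (1/2 + 4) - P = 9/2 - P)
(-111 + 152)*t(J(-2)*3 + 0) = (-111 + 152)*(9/2 - (-2*3 + 0)) = 41*(9/2 - (-6 + 0)) = 41*(9/2 - 1*(-6)) = 41*(9/2 + 6) = 41*(21/2) = 861/2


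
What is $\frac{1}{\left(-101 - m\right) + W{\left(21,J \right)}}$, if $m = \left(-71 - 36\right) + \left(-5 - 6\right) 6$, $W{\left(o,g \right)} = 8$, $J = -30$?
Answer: $\frac{1}{80} \approx 0.0125$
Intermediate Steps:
$m = -173$ ($m = -107 - 66 = -173$)
$\frac{1}{\left(-101 - m\right) + W{\left(21,J \right)}} = \frac{1}{\left(-101 - -173\right) + 8} = \frac{1}{\left(-101 + 173\right) + 8} = \frac{1}{72 + 8} = \frac{1}{80}$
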